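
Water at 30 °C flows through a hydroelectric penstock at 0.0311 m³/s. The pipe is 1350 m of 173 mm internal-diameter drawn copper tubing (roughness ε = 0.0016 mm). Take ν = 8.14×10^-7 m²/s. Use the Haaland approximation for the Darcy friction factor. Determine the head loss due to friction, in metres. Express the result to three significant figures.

V = 4Q/(πD²) = 4·0.0311/(π·0.173²) = 1.323 m/s
Re = VD/ν = 1.323·0.173/8.14×10^-7 = 2.81×10^5 → turbulent
ε/D = 0.0016/173 = 9.25×10^-6
Haaland: f = 0.01459
h_f = f(L/D)V²/(2g) = 0.01459·(1350/0.173)·1.323²/(2·9.81) = 10.16 m

h_f ≈ 10.2 m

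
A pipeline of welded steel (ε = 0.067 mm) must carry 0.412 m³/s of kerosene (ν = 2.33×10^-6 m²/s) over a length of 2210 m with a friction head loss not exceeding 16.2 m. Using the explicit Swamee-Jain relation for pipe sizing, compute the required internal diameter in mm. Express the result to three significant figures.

D ≈ 497 mm

Swamee-Jain (Type III): D = 0.66·[ε^1.25·(LQ²/(gh_f))^4.75 + ν·Q^9.4·(L/(gh_f))^5.2]^0.04
LQ²/(gh_f) = 2.360; L/(gh_f) = 13.91
Term 1 = ε^1.25·(…)^4.75 = 3.58×10^-4; Term 2 = ν·Q^9.4·(…)^5.2 = 4.92×10^-4
D = 0.66·(3.58×10^-4 + 4.92×10^-4)^0.04 = 0.4974 m = 497 mm
Check: V = 2.12 m/s, Re = 4.53×10^5, f = 0.01501, h_f = 15.3 m ≈ 16.2 m ✓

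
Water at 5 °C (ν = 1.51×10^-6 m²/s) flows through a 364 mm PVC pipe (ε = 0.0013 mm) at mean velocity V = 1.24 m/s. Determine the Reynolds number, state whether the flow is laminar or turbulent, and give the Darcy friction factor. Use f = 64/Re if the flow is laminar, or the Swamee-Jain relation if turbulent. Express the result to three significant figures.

Re ≈ 2.99×10^5; turbulent; f ≈ 0.0144

Re = VD/ν = 1.240·0.364/1.51×10^-6 = 2.99×10^5
Re > 4000 → turbulent; ε/D = 3.57×10^-6
Swamee-Jain: f = 0.01443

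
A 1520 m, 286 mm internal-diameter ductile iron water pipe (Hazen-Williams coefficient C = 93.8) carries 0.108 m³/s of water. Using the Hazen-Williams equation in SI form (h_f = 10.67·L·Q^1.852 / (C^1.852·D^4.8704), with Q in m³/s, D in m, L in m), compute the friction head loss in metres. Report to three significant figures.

h_f ≈ 26.0 m

h_f = 10.67·1520·0.108^1.852 / (93.8^1.852·0.286^4.8704) = 26.01 m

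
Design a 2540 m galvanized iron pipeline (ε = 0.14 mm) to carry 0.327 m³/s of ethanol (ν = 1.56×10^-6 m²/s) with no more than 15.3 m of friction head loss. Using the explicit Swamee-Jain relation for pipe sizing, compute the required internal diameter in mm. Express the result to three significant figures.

Swamee-Jain (Type III): D = 0.66·[ε^1.25·(LQ²/(gh_f))^4.75 + ν·Q^9.4·(L/(gh_f))^5.2]^0.04
LQ²/(gh_f) = 1.810; L/(gh_f) = 16.92
Term 1 = ε^1.25·(…)^4.75 = 2.55×10^-4; Term 2 = ν·Q^9.4·(…)^5.2 = 1.04×10^-4
D = 0.66·(2.55×10^-4 + 1.04×10^-4)^0.04 = 0.4806 m = 481 mm
Check: V = 1.80 m/s, Re = 5.55×10^5, f = 0.01619, h_f = 14.2 m ≈ 15.3 m ✓

D ≈ 481 mm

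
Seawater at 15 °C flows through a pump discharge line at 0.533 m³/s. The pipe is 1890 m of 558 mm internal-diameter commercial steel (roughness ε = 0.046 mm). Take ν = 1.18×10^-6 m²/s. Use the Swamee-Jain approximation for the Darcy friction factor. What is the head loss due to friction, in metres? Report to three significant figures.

V = 4Q/(πD²) = 4·0.533/(π·0.558²) = 2.180 m/s
Re = VD/ν = 2.180·0.558/1.18×10^-6 = 1.03×10^6 → turbulent
ε/D = 0.046/558 = 8.24×10^-5
Swamee-Jain: f = 0.01320
h_f = f(L/D)V²/(2g) = 0.01320·(1890/0.558)·2.180²/(2·9.81) = 10.83 m

h_f ≈ 10.8 m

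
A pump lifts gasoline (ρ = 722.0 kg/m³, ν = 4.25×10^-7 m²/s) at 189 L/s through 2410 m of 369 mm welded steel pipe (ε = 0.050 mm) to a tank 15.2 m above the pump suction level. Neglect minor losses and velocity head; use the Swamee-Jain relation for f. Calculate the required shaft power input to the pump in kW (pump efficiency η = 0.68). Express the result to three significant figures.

P_shaft ≈ 57.8 kW

V = 4Q/(πD²) = 1.767 m/s; Re = 1.53×10^6; ε/D = 1.36×10^-4; f = 0.01363
h_f = f(L/D)V²/2g = 14.17 m
Total head H = z + h_f = 15.2 + 14.17 = 29.37 m
P_hyd = ρgQH = 722.0·9.81·0.189·29.37 = 39.32 kW
P_shaft = P_hyd/η = 39.32/0.68 = 57.82 kW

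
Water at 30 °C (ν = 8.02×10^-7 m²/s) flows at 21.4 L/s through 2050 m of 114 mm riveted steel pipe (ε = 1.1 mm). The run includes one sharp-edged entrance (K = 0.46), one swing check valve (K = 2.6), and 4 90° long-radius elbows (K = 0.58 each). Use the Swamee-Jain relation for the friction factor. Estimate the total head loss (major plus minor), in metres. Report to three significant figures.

V = 4Q/(πD²) = 2.097 m/s; V²/2g = 0.2240 m
Re = 2.98×10^5, ε/D = 0.00965 → f = 0.03778 (Swamee-Jain)
Major: h_f = f(L/D)·V²/2g = 0.03778·17982·0.2240 = 152.2 m
Minor: ΣK = 5.38; h_m = ΣK·V²/2g = 1.205 m
Total H_L = 152.2 + 1.205 = 153.4 m

H_L ≈ 153 m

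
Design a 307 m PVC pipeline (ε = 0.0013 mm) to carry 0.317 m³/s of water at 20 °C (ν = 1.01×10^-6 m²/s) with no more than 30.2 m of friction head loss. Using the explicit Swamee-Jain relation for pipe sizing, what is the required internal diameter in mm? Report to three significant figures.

D ≈ 249 mm

Swamee-Jain (Type III): D = 0.66·[ε^1.25·(LQ²/(gh_f))^4.75 + ν·Q^9.4·(L/(gh_f))^5.2]^0.04
LQ²/(gh_f) = 0.1041; L/(gh_f) = 1.036
Term 1 = ε^1.25·(…)^4.75 = 9.46×10^-13; Term 2 = ν·Q^9.4·(…)^5.2 = 2.48×10^-11
D = 0.66·(9.46×10^-13 + 2.48×10^-11)^0.04 = 0.2489 m = 249 mm
Check: V = 6.52 m/s, Re = 1.61×10^6, f = 0.01091, h_f = 29.1 m ≈ 30.2 m ✓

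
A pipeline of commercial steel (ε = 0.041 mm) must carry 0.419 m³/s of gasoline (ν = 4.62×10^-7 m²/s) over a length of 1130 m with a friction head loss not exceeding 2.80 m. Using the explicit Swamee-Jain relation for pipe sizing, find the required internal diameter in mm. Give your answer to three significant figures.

Swamee-Jain (Type III): D = 0.66·[ε^1.25·(LQ²/(gh_f))^4.75 + ν·Q^9.4·(L/(gh_f))^5.2]^0.04
LQ²/(gh_f) = 7.222; L/(gh_f) = 41.14
Term 1 = ε^1.25·(…)^4.75 = 0.0393; Term 2 = ν·Q^9.4·(…)^5.2 = 0.0322
D = 0.66·(0.0393 + 0.0322)^0.04 = 0.5939 m = 594 mm
Check: V = 1.51 m/s, Re = 1.94×10^6, f = 0.01232, h_f = 2.73 m ≈ 2.80 m ✓

D ≈ 594 mm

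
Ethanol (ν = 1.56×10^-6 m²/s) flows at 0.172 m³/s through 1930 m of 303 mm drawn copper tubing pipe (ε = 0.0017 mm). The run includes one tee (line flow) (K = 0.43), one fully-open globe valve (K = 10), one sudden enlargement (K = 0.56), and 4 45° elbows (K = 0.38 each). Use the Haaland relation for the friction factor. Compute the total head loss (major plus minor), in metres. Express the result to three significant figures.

V = 4Q/(πD²) = 2.385 m/s; V²/2g = 0.2900 m
Re = 4.63×10^5, ε/D = 5.61×10^-6 → f = 0.01330 (Haaland)
Major: h_f = f(L/D)·V²/2g = 0.01330·6370·0.2900 = 24.57 m
Minor: ΣK = 12.5; h_m = ΣK·V²/2g = 3.628 m
Total H_L = 24.57 + 3.628 = 28.20 m

H_L ≈ 28.2 m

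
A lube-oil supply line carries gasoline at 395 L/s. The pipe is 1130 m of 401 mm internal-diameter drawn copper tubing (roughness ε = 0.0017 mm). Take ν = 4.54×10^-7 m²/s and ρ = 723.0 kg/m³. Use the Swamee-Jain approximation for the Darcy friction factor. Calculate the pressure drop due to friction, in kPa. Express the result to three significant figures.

V = 4Q/(πD²) = 4·0.395/(π·0.401²) = 3.128 m/s
Re = VD/ν = 3.128·0.401/4.54×10^-7 = 2.76×10^6 → turbulent
ε/D = 0.0017/401 = 4.24×10^-6
Swamee-Jain: f = 0.01005
h_f = f(L/D)V²/(2g) = 0.01005·(1130/0.401)·3.128²/(2·9.81) = 14.12 m
Δp = ρg·h_f = 723.0·9.81·14.12 = 100.2 kPa

Δp ≈ 100 kPa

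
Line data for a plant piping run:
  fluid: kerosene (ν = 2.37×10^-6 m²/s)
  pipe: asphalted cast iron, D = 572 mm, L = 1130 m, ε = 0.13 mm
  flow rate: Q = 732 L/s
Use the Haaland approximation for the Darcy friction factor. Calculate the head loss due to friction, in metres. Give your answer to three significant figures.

h_f ≈ 12.4 m

V = 4Q/(πD²) = 4·0.732/(π·0.572²) = 2.849 m/s
Re = VD/ν = 2.849·0.572/2.37×10^-6 = 6.88×10^5 → turbulent
ε/D = 0.13/572 = 2.27×10^-4
Haaland: f = 0.01520
h_f = f(L/D)V²/(2g) = 0.01520·(1130/0.572)·2.849²/(2·9.81) = 12.42 m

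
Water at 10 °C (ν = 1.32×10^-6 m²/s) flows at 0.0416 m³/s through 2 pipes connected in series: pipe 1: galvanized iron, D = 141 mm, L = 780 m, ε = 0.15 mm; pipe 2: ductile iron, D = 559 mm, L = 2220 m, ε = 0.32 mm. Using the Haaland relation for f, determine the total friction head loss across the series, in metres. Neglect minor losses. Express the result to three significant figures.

H ≈ 41.8 m

Pipe 1: V = 2.664 m/s, Re = 2.85×10^5, ε/D = 0.00106, f = 0.02083, h_1 = f(L/D)V²/2g = 41.69 m
Pipe 2: V = 0.1695 m/s, Re = 7.18×10^4, ε/D = 5.72×10^-4, f = 0.02127, h_2 = f(L/D)V²/2g = 0.1237 m
Series → Q common, losses add: H = Σh = 41.81 m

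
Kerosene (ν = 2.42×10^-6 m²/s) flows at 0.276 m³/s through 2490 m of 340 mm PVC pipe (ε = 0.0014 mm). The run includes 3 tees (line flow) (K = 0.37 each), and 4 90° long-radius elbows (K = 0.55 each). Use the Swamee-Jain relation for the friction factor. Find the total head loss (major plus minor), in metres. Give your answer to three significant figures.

H_L ≈ 48.2 m

V = 4Q/(πD²) = 3.040 m/s; V²/2g = 0.4710 m
Re = 4.27×10^5, ε/D = 4.12×10^-6 → f = 0.01353 (Swamee-Jain)
Major: h_f = f(L/D)·V²/2g = 0.01353·7324·0.4710 = 46.66 m
Minor: ΣK = 3.31; h_m = ΣK·V²/2g = 1.559 m
Total H_L = 46.66 + 1.559 = 48.22 m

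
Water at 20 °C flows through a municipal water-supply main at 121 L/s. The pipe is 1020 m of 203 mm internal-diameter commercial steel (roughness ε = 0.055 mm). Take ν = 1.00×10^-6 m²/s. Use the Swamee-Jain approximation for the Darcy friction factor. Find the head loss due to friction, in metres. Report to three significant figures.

V = 4Q/(πD²) = 4·0.121/(π·0.203²) = 3.739 m/s
Re = VD/ν = 3.739·0.203/1.00×10^-6 = 7.59×10^5 → turbulent
ε/D = 0.055/203 = 2.71×10^-4
Swamee-Jain: f = 0.01571
h_f = f(L/D)V²/(2g) = 0.01571·(1020/0.203)·3.739²/(2·9.81) = 56.23 m

h_f ≈ 56.2 m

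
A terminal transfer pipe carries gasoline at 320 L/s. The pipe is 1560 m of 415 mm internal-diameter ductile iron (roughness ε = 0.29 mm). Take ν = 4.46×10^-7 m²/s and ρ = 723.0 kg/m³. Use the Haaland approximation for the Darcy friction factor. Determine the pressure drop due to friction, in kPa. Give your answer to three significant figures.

V = 4Q/(πD²) = 4·0.320/(π·0.415²) = 2.366 m/s
Re = VD/ν = 2.366·0.415/4.46×10^-7 = 2.20×10^6 → turbulent
ε/D = 0.29/415 = 6.99×10^-4
Haaland: f = 0.01822
h_f = f(L/D)V²/(2g) = 0.01822·(1560/0.415)·2.366²/(2·9.81) = 19.54 m
Δp = ρg·h_f = 723.0·9.81·19.54 = 138.6 kPa

Δp ≈ 139 kPa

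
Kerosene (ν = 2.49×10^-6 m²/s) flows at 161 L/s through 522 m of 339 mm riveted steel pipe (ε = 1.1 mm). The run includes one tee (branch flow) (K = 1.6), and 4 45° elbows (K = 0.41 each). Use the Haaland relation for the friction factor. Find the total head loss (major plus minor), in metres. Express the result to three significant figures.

H_L ≈ 7.34 m

V = 4Q/(πD²) = 1.784 m/s; V²/2g = 0.1622 m
Re = 2.43×10^5, ε/D = 0.00324 → f = 0.02728 (Haaland)
Major: h_f = f(L/D)·V²/2g = 0.02728·1540·0.1622 = 6.812 m
Minor: ΣK = 3.24; h_m = ΣK·V²/2g = 0.5254 m
Total H_L = 6.812 + 0.5254 = 7.337 m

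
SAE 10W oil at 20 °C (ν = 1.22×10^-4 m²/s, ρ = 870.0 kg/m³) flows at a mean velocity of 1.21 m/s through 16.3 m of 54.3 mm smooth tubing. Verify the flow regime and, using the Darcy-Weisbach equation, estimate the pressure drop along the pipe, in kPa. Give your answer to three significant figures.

Re = VD/ν = 1.21·0.05430/1.22×10^-4 = 539 → laminar (Re < 2300)
f = 64/Re = 0.1188
h_f = f(L/D)V²/(2g) = 0.1188·(16.3/0.05430)·1.21²/(2·9.81) = 2.662 m
Δp = ρg·h_f = 870.0·9.81·2.662 = 22.72 kPa

Δp ≈ 22.7 kPa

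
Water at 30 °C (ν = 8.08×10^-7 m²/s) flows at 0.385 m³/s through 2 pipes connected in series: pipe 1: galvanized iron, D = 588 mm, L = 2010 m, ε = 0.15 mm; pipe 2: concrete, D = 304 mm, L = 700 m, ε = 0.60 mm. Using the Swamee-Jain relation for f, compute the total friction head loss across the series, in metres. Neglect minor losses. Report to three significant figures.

H ≈ 82.9 m

Pipe 1: V = 1.418 m/s, Re = 1.03×10^6, ε/D = 2.55×10^-4, f = 0.01532, h_1 = f(L/D)V²/2g = 5.364 m
Pipe 2: V = 5.304 m/s, Re = 2.00×10^6, ε/D = 0.00197, f = 0.02348, h_2 = f(L/D)V²/2g = 77.53 m
Series → Q common, losses add: H = Σh = 82.89 m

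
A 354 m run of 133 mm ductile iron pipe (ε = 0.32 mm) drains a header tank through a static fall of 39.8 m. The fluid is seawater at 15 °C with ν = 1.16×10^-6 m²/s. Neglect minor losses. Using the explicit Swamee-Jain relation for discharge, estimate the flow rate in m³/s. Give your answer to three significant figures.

Q ≈ 0.0476 m³/s

Swamee-Jain (Type II): Q = -0.965·√(gD⁵h_f/L)·ln[ε/(3.7D) + √(3.17ν²L/(gD³h_f))]
√(gD⁵h_f/L) = √(9.81·0.133⁵·39.8/354) = 0.006775
ε/(3.7D) = 6.50×10^-4; √(3.17ν²L/(gD³h_f)) = 4.05×10^-5
Q = -0.965·0.006775·ln(6.908×10^-4) = 0.04758 m³/s
Check: V = 3.42 m/s, Re = 3.93×10^5, f = 0.02515, h_f = 40.0 m ≈ 39.8 m ✓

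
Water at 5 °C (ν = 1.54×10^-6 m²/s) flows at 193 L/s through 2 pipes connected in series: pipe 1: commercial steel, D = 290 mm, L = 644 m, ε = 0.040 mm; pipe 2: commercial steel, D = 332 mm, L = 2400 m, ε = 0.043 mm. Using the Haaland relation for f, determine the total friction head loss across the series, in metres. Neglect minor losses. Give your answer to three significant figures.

Pipe 1: V = 2.922 m/s, Re = 5.50×10^5, ε/D = 1.38×10^-4, f = 0.01454, h_1 = f(L/D)V²/2g = 14.05 m
Pipe 2: V = 2.229 m/s, Re = 4.81×10^5, ε/D = 1.30×10^-4, f = 0.01465, h_2 = f(L/D)V²/2g = 26.82 m
Series → Q common, losses add: H = Σh = 40.87 m

H ≈ 40.9 m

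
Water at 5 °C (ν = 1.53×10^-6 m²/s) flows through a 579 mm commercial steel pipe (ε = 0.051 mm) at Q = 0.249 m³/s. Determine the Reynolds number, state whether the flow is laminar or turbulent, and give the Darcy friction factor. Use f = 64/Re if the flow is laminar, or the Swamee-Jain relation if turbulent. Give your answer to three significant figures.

V = 4Q/(πD²) = 0.9457 m/s
Re = VD/ν = 0.9457·0.579/1.53×10^-6 = 3.58×10^5
Re > 4000 → turbulent; ε/D = 8.81×10^-5
Swamee-Jain: f = 0.01495

Re ≈ 3.58×10^5; turbulent; f ≈ 0.0150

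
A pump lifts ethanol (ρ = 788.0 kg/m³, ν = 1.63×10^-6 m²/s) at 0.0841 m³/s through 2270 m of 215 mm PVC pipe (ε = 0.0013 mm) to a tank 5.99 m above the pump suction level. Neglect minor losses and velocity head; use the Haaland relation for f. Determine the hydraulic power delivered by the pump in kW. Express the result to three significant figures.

P_hyd ≈ 30.8 kW

V = 4Q/(πD²) = 2.316 m/s; Re = 3.06×10^5; ε/D = 6.05×10^-6; f = 0.01434
h_f = f(L/D)V²/2g = 41.41 m
Total head H = z + h_f = 5.99 + 41.41 = 47.40 m
P_hyd = ρgQH = 788.0·9.81·0.0841·47.40 = 30.82 kW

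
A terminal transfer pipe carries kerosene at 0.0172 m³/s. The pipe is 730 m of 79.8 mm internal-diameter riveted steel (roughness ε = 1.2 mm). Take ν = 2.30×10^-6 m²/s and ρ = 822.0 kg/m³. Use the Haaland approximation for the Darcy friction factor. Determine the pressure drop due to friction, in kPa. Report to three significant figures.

Δp ≈ 1960 kPa

V = 4Q/(πD²) = 4·0.0172/(π·0.0798²) = 3.439 m/s
Re = VD/ν = 3.439·0.0798/2.30×10^-6 = 1.19×10^5 → turbulent
ε/D = 1.2/79.8 = 0.0150
Haaland: f = 0.04419
h_f = f(L/D)V²/(2g) = 0.04419·(730/0.0798)·3.439²/(2·9.81) = 243.7 m
Δp = ρg·h_f = 822.0·9.81·243.7 = 1965 kPa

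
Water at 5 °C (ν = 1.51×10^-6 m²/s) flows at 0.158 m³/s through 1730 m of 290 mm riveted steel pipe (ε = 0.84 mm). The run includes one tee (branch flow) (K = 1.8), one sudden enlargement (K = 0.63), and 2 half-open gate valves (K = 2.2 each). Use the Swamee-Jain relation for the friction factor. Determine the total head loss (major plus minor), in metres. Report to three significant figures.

V = 4Q/(πD²) = 2.392 m/s; V²/2g = 0.2916 m
Re = 4.59×10^5, ε/D = 0.00290 → f = 0.02633 (Swamee-Jain)
Major: h_f = f(L/D)·V²/2g = 0.02633·5966·0.2916 = 45.80 m
Minor: ΣK = 6.83; h_m = ΣK·V²/2g = 1.992 m
Total H_L = 45.80 + 1.992 = 47.80 m

H_L ≈ 47.8 m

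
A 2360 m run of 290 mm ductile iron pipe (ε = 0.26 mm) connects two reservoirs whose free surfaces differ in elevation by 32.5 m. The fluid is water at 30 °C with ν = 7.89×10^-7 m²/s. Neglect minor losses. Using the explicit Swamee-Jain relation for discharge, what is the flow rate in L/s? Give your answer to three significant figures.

Q ≈ 132 L/s

Swamee-Jain (Type II): Q = -0.965·√(gD⁵h_f/L)·ln[ε/(3.7D) + √(3.17ν²L/(gD³h_f))]
√(gD⁵h_f/L) = √(9.81·0.290⁵·32.5/2360) = 0.01665
ε/(3.7D) = 2.42×10^-4; √(3.17ν²L/(gD³h_f)) = 2.45×10^-5
Q = -0.965·0.01665·ln(2.668×10^-4) = 0.1322 m³/s
Check: V = 2.00 m/s, Re = 7.36×10^5, f = 0.01967, h_f = 32.7 m ≈ 32.5 m ✓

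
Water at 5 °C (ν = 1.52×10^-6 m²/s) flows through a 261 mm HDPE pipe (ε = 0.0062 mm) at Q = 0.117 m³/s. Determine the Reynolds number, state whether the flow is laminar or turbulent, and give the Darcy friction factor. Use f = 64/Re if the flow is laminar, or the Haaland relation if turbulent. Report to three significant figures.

Re ≈ 3.76×10^5; turbulent; f ≈ 0.0140

V = 4Q/(πD²) = 2.187 m/s
Re = VD/ν = 2.187·0.261/1.52×10^-6 = 3.76×10^5
Re > 4000 → turbulent; ε/D = 2.38×10^-5
Haaland: f = 0.01399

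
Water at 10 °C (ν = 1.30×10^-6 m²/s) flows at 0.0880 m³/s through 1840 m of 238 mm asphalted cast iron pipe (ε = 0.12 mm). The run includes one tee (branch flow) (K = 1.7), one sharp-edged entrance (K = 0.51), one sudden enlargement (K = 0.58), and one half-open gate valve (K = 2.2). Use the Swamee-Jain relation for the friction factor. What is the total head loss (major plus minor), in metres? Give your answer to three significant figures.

H_L ≈ 28.9 m

V = 4Q/(πD²) = 1.978 m/s; V²/2g = 0.1994 m
Re = 3.62×10^5, ε/D = 5.04×10^-4 → f = 0.01813 (Swamee-Jain)
Major: h_f = f(L/D)·V²/2g = 0.01813·7731·0.1994 = 27.95 m
Minor: ΣK = 4.99; h_m = ΣK·V²/2g = 0.9951 m
Total H_L = 27.95 + 0.9951 = 28.94 m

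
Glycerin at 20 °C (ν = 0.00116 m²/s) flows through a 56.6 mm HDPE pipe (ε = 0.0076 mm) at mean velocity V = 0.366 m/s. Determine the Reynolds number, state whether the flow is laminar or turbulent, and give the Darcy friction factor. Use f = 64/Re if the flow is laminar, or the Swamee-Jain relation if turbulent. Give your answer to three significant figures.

Re = VD/ν = 0.3660·0.0566/0.00116 = 17.9
Re < 2300 → laminar → f = 64/Re = 3.584

Re ≈ 17.9; laminar; f = 64/Re ≈ 3.58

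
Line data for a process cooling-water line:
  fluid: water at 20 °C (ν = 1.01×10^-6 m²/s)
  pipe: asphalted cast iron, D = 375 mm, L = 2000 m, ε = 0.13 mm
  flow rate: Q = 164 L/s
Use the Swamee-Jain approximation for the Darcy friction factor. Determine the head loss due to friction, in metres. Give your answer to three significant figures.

h_f ≈ 9.97 m

V = 4Q/(πD²) = 4·0.164/(π·0.375²) = 1.485 m/s
Re = VD/ν = 1.485·0.375/1.01×10^-6 = 5.51×10^5 → turbulent
ε/D = 0.13/375 = 3.47×10^-4
Swamee-Jain: f = 0.01663
h_f = f(L/D)V²/(2g) = 0.01663·(2000/0.375)·1.485²/(2·9.81) = 9.969 m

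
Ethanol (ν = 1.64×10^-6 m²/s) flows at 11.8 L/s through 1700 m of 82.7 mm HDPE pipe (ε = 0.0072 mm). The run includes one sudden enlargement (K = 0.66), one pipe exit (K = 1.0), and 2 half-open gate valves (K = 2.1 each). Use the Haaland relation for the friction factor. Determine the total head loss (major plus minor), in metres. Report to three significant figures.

V = 4Q/(πD²) = 2.197 m/s; V²/2g = 0.2460 m
Re = 1.11×10^5, ε/D = 8.71×10^-5 → f = 0.01786 (Haaland)
Major: h_f = f(L/D)·V²/2g = 0.01786·20556·0.2460 = 90.28 m
Minor: ΣK = 5.86; h_m = ΣK·V²/2g = 1.441 m
Total H_L = 90.28 + 1.441 = 91.72 m

H_L ≈ 91.7 m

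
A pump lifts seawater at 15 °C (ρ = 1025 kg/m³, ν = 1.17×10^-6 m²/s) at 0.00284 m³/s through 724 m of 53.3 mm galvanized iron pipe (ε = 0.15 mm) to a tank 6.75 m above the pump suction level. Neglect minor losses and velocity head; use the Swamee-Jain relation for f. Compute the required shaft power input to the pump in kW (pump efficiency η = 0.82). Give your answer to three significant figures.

P_shaft ≈ 1.34 kW

V = 4Q/(πD²) = 1.273 m/s; Re = 5.80×10^4; ε/D = 0.00281; f = 0.02823
h_f = f(L/D)V²/2g = 31.66 m
Total head H = z + h_f = 6.75 + 31.66 = 38.41 m
P_hyd = ρgQH = 1025·9.81·0.00284·38.41 = 1.097 kW
P_shaft = P_hyd/η = 1.097/0.82 = 1.338 kW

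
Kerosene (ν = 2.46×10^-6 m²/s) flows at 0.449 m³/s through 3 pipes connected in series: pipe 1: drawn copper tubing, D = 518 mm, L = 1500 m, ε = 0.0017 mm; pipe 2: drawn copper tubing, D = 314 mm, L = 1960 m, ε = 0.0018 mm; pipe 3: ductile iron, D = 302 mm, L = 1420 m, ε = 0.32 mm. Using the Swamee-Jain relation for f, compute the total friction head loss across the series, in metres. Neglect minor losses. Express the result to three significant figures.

H ≈ 333 m

Pipe 1: V = 2.131 m/s, Re = 4.49×10^5, ε/D = 3.28×10^-6, f = 0.01340, h_1 = f(L/D)V²/2g = 8.976 m
Pipe 2: V = 5.798 m/s, Re = 7.40×10^5, ε/D = 5.73×10^-6, f = 0.01234, h_2 = f(L/D)V²/2g = 132.0 m
Pipe 3: V = 6.268 m/s, Re = 7.70×10^5, ε/D = 0.00106, f = 0.02039, h_3 = f(L/D)V²/2g = 192.0 m
Series → Q common, losses add: H = Σh = 333.0 m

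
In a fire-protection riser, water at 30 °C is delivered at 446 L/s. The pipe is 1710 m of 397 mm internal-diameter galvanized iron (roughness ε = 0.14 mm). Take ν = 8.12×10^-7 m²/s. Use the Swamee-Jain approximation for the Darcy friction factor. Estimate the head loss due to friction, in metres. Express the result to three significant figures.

h_f ≈ 45.4 m

V = 4Q/(πD²) = 4·0.446/(π·0.397²) = 3.603 m/s
Re = VD/ν = 3.603·0.397/8.12×10^-7 = 1.76×10^6 → turbulent
ε/D = 0.14/397 = 3.53×10^-4
Swamee-Jain: f = 0.01592
h_f = f(L/D)V²/(2g) = 0.01592·(1710/0.397)·3.603²/(2·9.81) = 45.38 m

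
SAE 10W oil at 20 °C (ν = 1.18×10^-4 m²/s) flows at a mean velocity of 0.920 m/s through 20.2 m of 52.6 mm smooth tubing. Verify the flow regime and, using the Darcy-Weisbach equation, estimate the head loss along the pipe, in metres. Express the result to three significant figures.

Re = VD/ν = 0.920·0.05260/1.18×10^-4 = 410 → laminar (Re < 2300)
f = 64/Re = 0.1561
h_f = f(L/D)V²/(2g) = 0.1561·(20.2/0.05260)·0.920²/(2·9.81) = 2.585 m

h_f ≈ 2.59 m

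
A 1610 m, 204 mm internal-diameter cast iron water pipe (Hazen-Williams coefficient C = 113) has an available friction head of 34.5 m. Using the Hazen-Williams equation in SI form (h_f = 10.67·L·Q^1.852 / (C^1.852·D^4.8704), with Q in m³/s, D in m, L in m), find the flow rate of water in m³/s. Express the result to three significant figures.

Rearranging: Q = [h_f·C^1.852·D^4.8704 / (10.67·L)]^(1/1.852)
Q = [34.5·113^1.852·0.204^4.8704 / (10.67·1610)]^0.540 = 0.06042 m³/s

Q ≈ 0.0604 m³/s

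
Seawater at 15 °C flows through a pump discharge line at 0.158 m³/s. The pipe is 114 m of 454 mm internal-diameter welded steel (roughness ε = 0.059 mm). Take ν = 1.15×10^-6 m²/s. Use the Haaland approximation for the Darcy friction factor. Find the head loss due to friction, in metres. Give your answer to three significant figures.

V = 4Q/(πD²) = 4·0.158/(π·0.454²) = 0.9760 m/s
Re = VD/ν = 0.9760·0.454/1.15×10^-6 = 3.85×10^5 → turbulent
ε/D = 0.059/454 = 1.30×10^-4
Haaland: f = 0.01502
h_f = f(L/D)V²/(2g) = 0.01502·(114/0.454)·0.9760²/(2·9.81) = 0.1831 m

h_f ≈ 0.183 m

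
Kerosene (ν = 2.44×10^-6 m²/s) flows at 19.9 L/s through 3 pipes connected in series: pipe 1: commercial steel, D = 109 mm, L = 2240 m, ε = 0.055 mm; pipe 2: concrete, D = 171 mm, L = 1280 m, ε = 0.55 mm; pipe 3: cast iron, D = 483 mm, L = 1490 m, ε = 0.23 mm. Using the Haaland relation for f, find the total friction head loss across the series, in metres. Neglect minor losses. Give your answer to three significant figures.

H ≈ 105 m

Pipe 1: V = 2.133 m/s, Re = 9.53×10^4, ε/D = 5.05×10^-4, f = 0.02021, h_1 = f(L/D)V²/2g = 96.28 m
Pipe 2: V = 0.8665 m/s, Re = 6.07×10^4, ε/D = 0.00322, f = 0.02853, h_2 = f(L/D)V²/2g = 8.173 m
Pipe 3: V = 0.1086 m/s, Re = 2.15×10^4, ε/D = 4.76×10^-4, f = 0.02619, h_3 = f(L/D)V²/2g = 0.04857 m
Series → Q common, losses add: H = Σh = 104.5 m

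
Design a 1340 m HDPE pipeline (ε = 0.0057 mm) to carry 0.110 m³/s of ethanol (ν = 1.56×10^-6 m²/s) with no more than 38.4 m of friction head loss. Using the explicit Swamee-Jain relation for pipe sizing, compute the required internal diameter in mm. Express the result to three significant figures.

D ≈ 220 mm

Swamee-Jain (Type III): D = 0.66·[ε^1.25·(LQ²/(gh_f))^4.75 + ν·Q^9.4·(L/(gh_f))^5.2]^0.04
LQ²/(gh_f) = 0.04304; L/(gh_f) = 3.557
Term 1 = ε^1.25·(…)^4.75 = 9.03×10^-14; Term 2 = ν·Q^9.4·(…)^5.2 = 1.12×10^-12
D = 0.66·(9.03×10^-14 + 1.12×10^-12)^0.04 = 0.2202 m = 220 mm
Check: V = 2.89 m/s, Re = 4.08×10^5, f = 0.01394, h_f = 36.1 m ≈ 38.4 m ✓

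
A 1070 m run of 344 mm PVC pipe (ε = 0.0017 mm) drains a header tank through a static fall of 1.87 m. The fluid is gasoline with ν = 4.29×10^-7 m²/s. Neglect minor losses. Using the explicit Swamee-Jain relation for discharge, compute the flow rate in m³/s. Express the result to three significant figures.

Swamee-Jain (Type II): Q = -0.965·√(gD⁵h_f/L)·ln[ε/(3.7D) + √(3.17ν²L/(gD³h_f))]
√(gD⁵h_f/L) = √(9.81·0.344⁵·1.87/1070) = 0.009088
ε/(3.7D) = 1.34×10^-6; √(3.17ν²L/(gD³h_f)) = 2.89×10^-5
Q = -0.965·0.009088·ln(3.025×10^-5) = 0.09126 m³/s
Check: V = 0.982 m/s, Re = 7.87×10^5, f = 0.01220, h_f = 1.86 m ≈ 1.87 m ✓

Q ≈ 0.0913 m³/s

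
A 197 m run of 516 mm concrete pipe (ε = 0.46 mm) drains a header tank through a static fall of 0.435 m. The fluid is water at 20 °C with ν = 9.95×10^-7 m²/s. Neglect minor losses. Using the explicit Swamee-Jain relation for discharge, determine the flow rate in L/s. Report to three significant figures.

Swamee-Jain (Type II): Q = -0.965·√(gD⁵h_f/L)·ln[ε/(3.7D) + √(3.17ν²L/(gD³h_f))]
√(gD⁵h_f/L) = √(9.81·0.516⁵·0.435/197) = 0.02815
ε/(3.7D) = 2.41×10^-4; √(3.17ν²L/(gD³h_f)) = 3.25×10^-5
Q = -0.965·0.02815·ln(2.734×10^-4) = 0.2229 m³/s
Check: V = 1.07 m/s, Re = 5.53×10^5, f = 0.01980, h_f = 0.438 m ≈ 0.435 m ✓

Q ≈ 223 L/s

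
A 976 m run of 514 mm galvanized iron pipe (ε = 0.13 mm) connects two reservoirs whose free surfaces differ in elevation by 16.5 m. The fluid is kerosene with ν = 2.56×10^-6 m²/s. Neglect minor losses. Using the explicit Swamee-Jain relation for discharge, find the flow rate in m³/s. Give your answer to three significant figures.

Swamee-Jain (Type II): Q = -0.965·√(gD⁵h_f/L)·ln[ε/(3.7D) + √(3.17ν²L/(gD³h_f))]
√(gD⁵h_f/L) = √(9.81·0.514⁵·16.5/976) = 0.07714
ε/(3.7D) = 6.84×10^-5; √(3.17ν²L/(gD³h_f)) = 3.04×10^-5
Q = -0.965·0.07714·ln(9.873×10^-5) = 0.6865 m³/s
Check: V = 3.31 m/s, Re = 6.64×10^5, f = 0.01567, h_f = 16.6 m ≈ 16.5 m ✓

Q ≈ 0.687 m³/s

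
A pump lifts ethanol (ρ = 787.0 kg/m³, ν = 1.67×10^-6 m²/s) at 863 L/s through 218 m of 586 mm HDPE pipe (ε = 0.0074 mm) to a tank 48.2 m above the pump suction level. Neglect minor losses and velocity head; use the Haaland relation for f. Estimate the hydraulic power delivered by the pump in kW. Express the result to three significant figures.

V = 4Q/(πD²) = 3.200 m/s; Re = 1.12×10^6; ε/D = 1.26×10^-5; f = 0.01161
h_f = f(L/D)V²/2g = 2.255 m
Total head H = z + h_f = 48.2 + 2.255 = 50.45 m
P_hyd = ρgQH = 787.0·9.81·0.863·50.45 = 336.2 kW

P_hyd ≈ 336 kW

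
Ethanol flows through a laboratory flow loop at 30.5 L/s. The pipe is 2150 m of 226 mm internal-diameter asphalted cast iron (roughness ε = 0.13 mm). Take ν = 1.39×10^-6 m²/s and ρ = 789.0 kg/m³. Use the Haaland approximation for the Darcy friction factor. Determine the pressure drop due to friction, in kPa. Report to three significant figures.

V = 4Q/(πD²) = 4·0.0305/(π·0.226²) = 0.7603 m/s
Re = VD/ν = 0.7603·0.226/1.39×10^-6 = 1.24×10^5 → turbulent
ε/D = 0.13/226 = 5.75×10^-4
Haaland: f = 0.01989
h_f = f(L/D)V²/(2g) = 0.01989·(2150/0.226)·0.7603²/(2·9.81) = 5.576 m
Δp = ρg·h_f = 789.0·9.81·5.576 = 43.16 kPa

Δp ≈ 43.2 kPa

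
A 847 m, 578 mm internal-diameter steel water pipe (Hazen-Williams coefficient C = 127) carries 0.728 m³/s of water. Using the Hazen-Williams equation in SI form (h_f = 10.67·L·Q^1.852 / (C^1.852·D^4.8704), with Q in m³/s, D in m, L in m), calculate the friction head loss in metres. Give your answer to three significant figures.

h_f ≈ 9.20 m

h_f = 10.67·847·0.728^1.852 / (127^1.852·0.578^4.8704) = 9.204 m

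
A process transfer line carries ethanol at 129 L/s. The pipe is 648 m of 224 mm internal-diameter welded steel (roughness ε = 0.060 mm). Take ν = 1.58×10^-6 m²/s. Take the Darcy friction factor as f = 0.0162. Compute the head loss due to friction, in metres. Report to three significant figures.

V = 4Q/(πD²) = 4·0.129/(π·0.224²) = 3.273 m/s
h_f = f(L/D)V²/(2g) = 0.01620·(648/0.224)·3.273²/(2·9.81) = 25.59 m

h_f ≈ 25.6 m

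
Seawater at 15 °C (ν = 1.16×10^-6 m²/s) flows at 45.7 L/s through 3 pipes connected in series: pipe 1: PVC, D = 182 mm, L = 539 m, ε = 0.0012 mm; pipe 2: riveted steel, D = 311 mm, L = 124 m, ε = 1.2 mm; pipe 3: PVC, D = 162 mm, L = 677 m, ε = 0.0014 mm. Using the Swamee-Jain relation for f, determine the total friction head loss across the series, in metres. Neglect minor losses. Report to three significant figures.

H ≈ 22.1 m

Pipe 1: V = 1.757 m/s, Re = 2.76×10^5, ε/D = 6.59×10^-6, f = 0.01468, h_1 = f(L/D)V²/2g = 6.837 m
Pipe 2: V = 0.6016 m/s, Re = 1.61×10^5, ε/D = 0.00386, f = 0.02902, h_2 = f(L/D)V²/2g = 0.2134 m
Pipe 3: V = 2.217 m/s, Re = 3.10×10^5, ε/D = 8.64×10^-6, f = 0.01439, h_3 = f(L/D)V²/2g = 15.07 m
Series → Q common, losses add: H = Σh = 22.12 m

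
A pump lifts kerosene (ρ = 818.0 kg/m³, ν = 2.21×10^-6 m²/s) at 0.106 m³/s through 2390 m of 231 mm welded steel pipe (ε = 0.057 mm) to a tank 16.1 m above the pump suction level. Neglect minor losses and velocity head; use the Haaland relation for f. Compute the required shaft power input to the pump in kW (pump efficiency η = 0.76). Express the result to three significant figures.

V = 4Q/(πD²) = 2.529 m/s; Re = 2.64×10^5; ε/D = 2.47×10^-4; f = 0.01663
h_f = f(L/D)V²/2g = 56.11 m
Total head H = z + h_f = 16.1 + 56.11 = 72.21 m
P_hyd = ρgQH = 818.0·9.81·0.106·72.21 = 61.43 kW
P_shaft = P_hyd/η = 61.43/0.76 = 80.82 kW

P_shaft ≈ 80.8 kW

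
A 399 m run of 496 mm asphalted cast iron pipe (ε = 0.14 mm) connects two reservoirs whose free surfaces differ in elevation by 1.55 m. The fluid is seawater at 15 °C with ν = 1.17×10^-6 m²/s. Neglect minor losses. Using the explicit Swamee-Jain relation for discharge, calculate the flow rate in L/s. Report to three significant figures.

Q ≈ 298 L/s

Swamee-Jain (Type II): Q = -0.965·√(gD⁵h_f/L)·ln[ε/(3.7D) + √(3.17ν²L/(gD³h_f))]
√(gD⁵h_f/L) = √(9.81·0.496⁵·1.55/399) = 0.03382
ε/(3.7D) = 7.63×10^-5; √(3.17ν²L/(gD³h_f)) = 3.05×10^-5
Q = -0.965·0.03382·ln(1.068×10^-4) = 0.2985 m³/s
Check: V = 1.54 m/s, Re = 6.55×10^5, f = 0.01595, h_f = 1.56 m ≈ 1.55 m ✓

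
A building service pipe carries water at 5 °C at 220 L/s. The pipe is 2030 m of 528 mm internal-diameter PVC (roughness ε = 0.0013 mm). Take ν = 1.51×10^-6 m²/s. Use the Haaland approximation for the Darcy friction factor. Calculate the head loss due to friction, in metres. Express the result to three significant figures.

V = 4Q/(πD²) = 4·0.220/(π·0.528²) = 1.005 m/s
Re = VD/ν = 1.005·0.528/1.51×10^-6 = 3.51×10^5 → turbulent
ε/D = 0.0013/528 = 2.46×10^-6
Haaland: f = 0.01395
h_f = f(L/D)V²/(2g) = 0.01395·(2030/0.528)·1.005²/(2·9.81) = 2.760 m

h_f ≈ 2.76 m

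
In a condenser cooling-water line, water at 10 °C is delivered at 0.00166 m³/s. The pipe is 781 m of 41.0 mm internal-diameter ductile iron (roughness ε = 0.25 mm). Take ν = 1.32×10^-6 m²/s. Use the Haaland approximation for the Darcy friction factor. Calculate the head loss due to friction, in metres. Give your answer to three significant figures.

h_f ≈ 52.5 m

V = 4Q/(πD²) = 4·0.00166/(π·0.0410²) = 1.257 m/s
Re = VD/ν = 1.257·0.0410/1.32×10^-6 = 3.91×10^4 → turbulent
ε/D = 0.25/41.0 = 0.00610
Haaland: f = 0.03420
h_f = f(L/D)V²/(2g) = 0.03420·(781/0.0410)·1.257²/(2·9.81) = 52.50 m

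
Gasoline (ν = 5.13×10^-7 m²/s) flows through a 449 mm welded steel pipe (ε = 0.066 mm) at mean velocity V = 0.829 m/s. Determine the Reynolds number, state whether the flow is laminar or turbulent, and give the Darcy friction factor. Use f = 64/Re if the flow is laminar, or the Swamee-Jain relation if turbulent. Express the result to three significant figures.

Re ≈ 7.26×10^5; turbulent; f ≈ 0.0145

Re = VD/ν = 0.8290·0.449/5.13×10^-7 = 7.26×10^5
Re > 4000 → turbulent; ε/D = 1.47×10^-4
Swamee-Jain: f = 0.01449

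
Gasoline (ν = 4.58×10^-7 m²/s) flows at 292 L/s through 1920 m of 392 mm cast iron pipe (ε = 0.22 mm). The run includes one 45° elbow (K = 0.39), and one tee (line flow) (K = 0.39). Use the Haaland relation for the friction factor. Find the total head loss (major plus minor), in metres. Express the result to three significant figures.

V = 4Q/(πD²) = 2.419 m/s; V²/2g = 0.2984 m
Re = 2.07×10^6, ε/D = 5.61×10^-4 → f = 0.01737 (Haaland)
Major: h_f = f(L/D)·V²/2g = 0.01737·4898·0.2984 = 25.39 m
Minor: ΣK = 0.780; h_m = ΣK·V²/2g = 0.2327 m
Total H_L = 25.39 + 0.2327 = 25.62 m

H_L ≈ 25.6 m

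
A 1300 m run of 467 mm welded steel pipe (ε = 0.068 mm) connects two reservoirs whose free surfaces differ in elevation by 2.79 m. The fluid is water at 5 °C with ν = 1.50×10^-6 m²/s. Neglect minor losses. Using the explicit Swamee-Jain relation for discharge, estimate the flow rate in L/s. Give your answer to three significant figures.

Swamee-Jain (Type II): Q = -0.965·√(gD⁵h_f/L)·ln[ε/(3.7D) + √(3.17ν²L/(gD³h_f))]
√(gD⁵h_f/L) = √(9.81·0.467⁵·2.79/1300) = 0.02163
ε/(3.7D) = 3.94×10^-5; √(3.17ν²L/(gD³h_f)) = 5.77×10^-5
Q = -0.965·0.02163·ln(9.703×10^-5) = 0.1928 m³/s
Check: V = 1.13 m/s, Re = 3.50×10^5, f = 0.01556, h_f = 2.80 m ≈ 2.79 m ✓

Q ≈ 193 L/s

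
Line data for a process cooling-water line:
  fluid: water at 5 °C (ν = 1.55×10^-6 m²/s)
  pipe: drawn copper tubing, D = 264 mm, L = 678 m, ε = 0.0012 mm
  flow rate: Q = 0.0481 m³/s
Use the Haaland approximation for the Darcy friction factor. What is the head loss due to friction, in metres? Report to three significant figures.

h_f ≈ 1.66 m

V = 4Q/(πD²) = 4·0.0481/(π·0.264²) = 0.8787 m/s
Re = VD/ν = 0.8787·0.264/1.55×10^-6 = 1.50×10^5 → turbulent
ε/D = 0.0012/264 = 4.55×10^-6
Haaland: f = 0.01643
h_f = f(L/D)V²/(2g) = 0.01643·(678/0.264)·0.8787²/(2·9.81) = 1.661 m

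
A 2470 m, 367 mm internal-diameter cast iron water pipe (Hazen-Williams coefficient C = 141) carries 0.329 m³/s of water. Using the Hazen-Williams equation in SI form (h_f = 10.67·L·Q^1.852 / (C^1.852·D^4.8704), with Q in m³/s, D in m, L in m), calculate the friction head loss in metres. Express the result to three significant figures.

h_f ≈ 46.4 m

h_f = 10.67·2470·0.329^1.852 / (141^1.852·0.367^4.8704) = 46.41 m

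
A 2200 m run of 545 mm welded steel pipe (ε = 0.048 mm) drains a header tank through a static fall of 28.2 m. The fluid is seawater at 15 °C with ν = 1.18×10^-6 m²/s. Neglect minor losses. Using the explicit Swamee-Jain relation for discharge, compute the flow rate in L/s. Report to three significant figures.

Q ≈ 763 L/s

Swamee-Jain (Type II): Q = -0.965·√(gD⁵h_f/L)·ln[ε/(3.7D) + √(3.17ν²L/(gD³h_f))]
√(gD⁵h_f/L) = √(9.81·0.545⁵·28.2/2200) = 0.07776
ε/(3.7D) = 2.38×10^-5; √(3.17ν²L/(gD³h_f)) = 1.47×10^-5
Q = -0.965·0.07776·ln(3.853×10^-5) = 0.7627 m³/s
Check: V = 3.27 m/s, Re = 1.51×10^6, f = 0.01290, h_f = 28.4 m ≈ 28.2 m ✓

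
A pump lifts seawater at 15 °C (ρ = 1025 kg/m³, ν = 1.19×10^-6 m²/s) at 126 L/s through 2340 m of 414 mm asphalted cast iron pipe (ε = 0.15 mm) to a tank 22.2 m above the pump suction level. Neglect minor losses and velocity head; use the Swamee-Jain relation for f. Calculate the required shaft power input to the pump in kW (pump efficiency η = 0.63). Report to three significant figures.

V = 4Q/(πD²) = 0.9360 m/s; Re = 3.26×10^5; ε/D = 3.62×10^-4; f = 0.01737
h_f = f(L/D)V²/2g = 4.383 m
Total head H = z + h_f = 22.2 + 4.383 = 26.58 m
P_hyd = ρgQH = 1025·9.81·0.126·26.58 = 33.68 kW
P_shaft = P_hyd/η = 33.68/0.63 = 53.46 kW

P_shaft ≈ 53.5 kW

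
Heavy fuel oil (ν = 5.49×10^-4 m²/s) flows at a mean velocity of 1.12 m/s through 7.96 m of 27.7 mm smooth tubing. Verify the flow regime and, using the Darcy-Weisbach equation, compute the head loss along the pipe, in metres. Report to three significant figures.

h_f ≈ 20.8 m

Re = VD/ν = 1.12·0.02770/5.49×10^-4 = 56.5 → laminar (Re < 2300)
f = 64/Re = 1.133
h_f = f(L/D)V²/(2g) = 1.133·(7.96/0.02770)·1.12²/(2·9.81) = 20.81 m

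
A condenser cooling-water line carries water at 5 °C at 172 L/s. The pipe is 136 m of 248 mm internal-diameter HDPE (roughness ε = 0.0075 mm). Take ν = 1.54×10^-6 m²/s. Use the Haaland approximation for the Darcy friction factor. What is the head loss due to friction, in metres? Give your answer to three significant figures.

h_f ≈ 4.66 m

V = 4Q/(πD²) = 4·0.172/(π·0.248²) = 3.561 m/s
Re = VD/ν = 3.561·0.248/1.54×10^-6 = 5.73×10^5 → turbulent
ε/D = 0.0075/248 = 3.02×10^-5
Haaland: f = 0.01315
h_f = f(L/D)V²/(2g) = 0.01315·(136/0.248)·3.561²/(2·9.81) = 4.659 m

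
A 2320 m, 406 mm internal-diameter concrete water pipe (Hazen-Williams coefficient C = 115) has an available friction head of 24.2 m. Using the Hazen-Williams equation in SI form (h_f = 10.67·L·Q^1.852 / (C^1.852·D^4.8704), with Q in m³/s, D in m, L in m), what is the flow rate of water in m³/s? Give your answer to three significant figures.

Rearranging: Q = [h_f·C^1.852·D^4.8704 / (10.67·L)]^(1/1.852)
Q = [24.2·115^1.852·0.406^4.8704 / (10.67·2320)]^0.540 = 0.2547 m³/s

Q ≈ 0.255 m³/s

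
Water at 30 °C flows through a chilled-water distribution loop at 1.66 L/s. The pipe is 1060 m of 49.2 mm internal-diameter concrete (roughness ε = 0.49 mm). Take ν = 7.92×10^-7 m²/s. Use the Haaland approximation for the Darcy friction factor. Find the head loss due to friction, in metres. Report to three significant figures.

h_f ≈ 32.6 m

V = 4Q/(πD²) = 4·0.00166/(π·0.0492²) = 0.8731 m/s
Re = VD/ν = 0.8731·0.0492/7.92×10^-7 = 5.42×10^4 → turbulent
ε/D = 0.49/49.2 = 0.00996
Haaland: f = 0.03895
h_f = f(L/D)V²/(2g) = 0.03895·(1060/0.0492)·0.8731²/(2·9.81) = 32.61 m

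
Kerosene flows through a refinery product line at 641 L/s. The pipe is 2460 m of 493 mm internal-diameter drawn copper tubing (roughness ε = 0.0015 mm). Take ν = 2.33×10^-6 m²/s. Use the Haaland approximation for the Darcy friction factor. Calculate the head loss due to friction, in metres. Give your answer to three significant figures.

V = 4Q/(πD²) = 4·0.641/(π·0.493²) = 3.358 m/s
Re = VD/ν = 3.358·0.493/2.33×10^-6 = 7.11×10^5 → turbulent
ε/D = 0.0015/493 = 3.04×10^-6
Haaland: f = 0.01232
h_f = f(L/D)V²/(2g) = 0.01232·(2460/0.493)·3.358²/(2·9.81) = 35.33 m

h_f ≈ 35.3 m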